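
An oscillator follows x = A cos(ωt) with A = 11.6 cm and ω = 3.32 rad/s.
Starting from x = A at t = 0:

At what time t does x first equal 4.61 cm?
cos(ωt) = x/A = 4.61/11.6 = 0.3974
ωt = arccos(0.3974) = 1.162 rad
t = 1.162/3.32 = 0.35 s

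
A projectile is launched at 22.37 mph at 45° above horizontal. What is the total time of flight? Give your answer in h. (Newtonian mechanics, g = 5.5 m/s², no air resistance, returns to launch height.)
T = 2v₀sin(θ)/g (with unit conversion) = 0.0007143 h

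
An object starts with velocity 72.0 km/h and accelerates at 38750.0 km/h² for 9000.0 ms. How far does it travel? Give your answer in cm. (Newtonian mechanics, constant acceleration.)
d = v₀t + ½at² (with unit conversion) = 30110.0 cm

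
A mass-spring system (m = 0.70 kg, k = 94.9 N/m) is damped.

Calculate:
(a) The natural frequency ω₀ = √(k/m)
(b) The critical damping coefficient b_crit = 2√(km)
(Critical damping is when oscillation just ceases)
ω₀ = √(k/m) = √(94.9/0.7) = 11.64 rad/s
b_crit = 2√(km) = 2√(94.9×0.7) = 16.3 kg/s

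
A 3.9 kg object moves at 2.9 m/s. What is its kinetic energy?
KE = ½mv² = ½×3.9×2.9² = 16.3995 J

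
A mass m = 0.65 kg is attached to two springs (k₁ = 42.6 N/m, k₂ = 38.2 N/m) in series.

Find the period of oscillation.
k_eq = k₁k₂/(k₁+k₂) = 20.14 N/m
T = 2π√(m/k_eq) = 2π√(0.65/20.14) = 1.129 s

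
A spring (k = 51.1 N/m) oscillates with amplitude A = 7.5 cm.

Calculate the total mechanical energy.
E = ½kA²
E = ½kA² = ½×51.1×(0.075)² = 0.1437 J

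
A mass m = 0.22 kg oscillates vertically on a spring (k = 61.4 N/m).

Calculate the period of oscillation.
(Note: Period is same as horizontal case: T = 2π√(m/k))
T = 2π√(m/k) = 2π√(0.22/61.4) = 0.3761 s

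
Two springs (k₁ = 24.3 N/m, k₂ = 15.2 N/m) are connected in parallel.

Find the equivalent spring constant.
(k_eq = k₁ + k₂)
k_eq = k₁ + k₂ = 24.3 + 15.2 = 39.5 N/m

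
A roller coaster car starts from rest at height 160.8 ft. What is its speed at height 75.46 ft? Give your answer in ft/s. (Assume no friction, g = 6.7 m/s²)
mgh₁ = ½mv₂² + mgh₂ → v₂ = √(2g(h₁−h₂)) = √(2×6.7×(49.01−23)) = 18.67 m/s = 61.25 ft/s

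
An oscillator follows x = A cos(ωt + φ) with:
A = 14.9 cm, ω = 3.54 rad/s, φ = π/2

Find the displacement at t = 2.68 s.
x = A cos(ωt + φ) = 14.9×cos(3.54×2.68 + π/2) = 0.9295 cm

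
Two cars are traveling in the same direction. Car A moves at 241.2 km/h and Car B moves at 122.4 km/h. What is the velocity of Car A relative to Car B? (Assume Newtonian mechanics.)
v_rel = v_A - v_B = 241.2 - 122.4 = 118.8 km/h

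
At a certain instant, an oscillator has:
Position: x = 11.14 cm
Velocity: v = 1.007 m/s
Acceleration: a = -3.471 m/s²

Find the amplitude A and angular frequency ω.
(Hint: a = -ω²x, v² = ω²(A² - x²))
a = −ω²x → ω = √(|a|/x) = √(3.471/0.1114) = 5.582 rad/s
v² = ω²(A² − x²) → A = √(x² + v²/ω²) = √(0.1114² + 1.007²/5.582²) = 0.212 m = 21.2 cm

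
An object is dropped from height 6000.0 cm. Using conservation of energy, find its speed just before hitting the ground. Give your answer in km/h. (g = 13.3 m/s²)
mgh = ½mv² → v = √(2gh) = √(2×13.3×60) = 39.95 m/s = 143.8 km/h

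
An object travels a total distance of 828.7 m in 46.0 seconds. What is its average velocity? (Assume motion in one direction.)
v_avg = Δd / Δt = 828.7 / 46.0 = 18.02 m/s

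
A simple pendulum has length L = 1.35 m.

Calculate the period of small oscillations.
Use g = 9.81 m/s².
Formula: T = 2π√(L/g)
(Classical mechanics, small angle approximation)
T = 2π√(L/g) = 2π√(1.35/9.81) = 2.331 s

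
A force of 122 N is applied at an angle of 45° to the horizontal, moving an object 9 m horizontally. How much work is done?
W = Fd cosθ = 122×9×cos(45°) = 776.4 J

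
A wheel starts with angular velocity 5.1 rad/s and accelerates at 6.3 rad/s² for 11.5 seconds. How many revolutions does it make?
θ = ω₀t + ½αt² = 5.1×11.5 + ½×6.3×11.5² = 475.24 rad
Revolutions = θ/(2π) = 475.24/(2π) = 75.64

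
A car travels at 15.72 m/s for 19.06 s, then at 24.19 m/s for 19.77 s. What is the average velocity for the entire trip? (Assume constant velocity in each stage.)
d₁ = v₁t₁ = 15.72 × 19.06 = 299.623 m
d₂ = v₂t₂ = 24.19 × 19.77 = 478.236 m
d_total = 777.86 m, t_total = 38.83 s
v_avg = d_total/t_total = 777.86/38.83 = 20.03 m/s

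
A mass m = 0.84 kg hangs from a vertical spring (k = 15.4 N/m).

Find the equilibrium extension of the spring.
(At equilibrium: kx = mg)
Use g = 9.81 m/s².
x_eq = mg/k = 0.84×9.81/15.4 = 0.5351 m = 53.51 cm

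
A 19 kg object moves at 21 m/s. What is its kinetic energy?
KE = ½mv² = ½×19×21² = 4189.5 J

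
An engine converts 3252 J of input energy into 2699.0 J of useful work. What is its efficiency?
η = W_out/W_in = 2699.0/3252 = 0.83 = 83.0%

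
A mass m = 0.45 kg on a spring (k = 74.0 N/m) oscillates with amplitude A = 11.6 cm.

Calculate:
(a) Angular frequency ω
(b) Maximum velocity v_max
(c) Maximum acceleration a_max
ω = √(k/m) = √(74.0/0.45) = 12.82 rad/s
v_max = ωA = 12.82×0.116 = 1.488 m/s
a_max = ω²A = 12.82²×0.116 = 19.08 m/s²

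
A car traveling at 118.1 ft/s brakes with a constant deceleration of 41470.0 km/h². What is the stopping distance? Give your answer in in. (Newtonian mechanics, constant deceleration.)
d = v₀² / (2a) (with unit conversion) = 7971.0 in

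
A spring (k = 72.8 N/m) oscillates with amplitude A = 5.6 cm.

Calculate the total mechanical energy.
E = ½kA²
E = ½kA² = ½×72.8×(0.056)² = 0.1142 J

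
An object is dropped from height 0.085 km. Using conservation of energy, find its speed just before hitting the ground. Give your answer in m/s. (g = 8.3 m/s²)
mgh = ½mv² → v = √(2gh) = √(2×8.3×85) = 37.56 m/s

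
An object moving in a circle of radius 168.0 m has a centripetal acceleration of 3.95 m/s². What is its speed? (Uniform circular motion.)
v = √(a_c × r) = √(3.95 × 168.0) = 25.76 m/s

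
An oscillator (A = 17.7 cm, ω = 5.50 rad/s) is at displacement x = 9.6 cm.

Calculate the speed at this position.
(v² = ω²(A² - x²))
v = ω√(A² − x²) = 5.5×√(0.177² − 0.096²) = 0.8179 m/s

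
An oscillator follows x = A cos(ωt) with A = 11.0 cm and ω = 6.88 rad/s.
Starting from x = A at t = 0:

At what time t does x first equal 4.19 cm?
cos(ωt) = x/A = 4.19/11.0 = 0.3809
ωt = arccos(0.3809) = 1.18 rad
t = 1.18/6.88 = 0.1715 s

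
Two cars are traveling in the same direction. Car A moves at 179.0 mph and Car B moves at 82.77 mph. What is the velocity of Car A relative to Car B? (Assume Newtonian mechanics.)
v_rel = v_A - v_B = 179.0 - 82.77 = 96.23 mph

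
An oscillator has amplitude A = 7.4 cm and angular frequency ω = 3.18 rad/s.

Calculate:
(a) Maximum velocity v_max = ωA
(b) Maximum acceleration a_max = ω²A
v_max = ωA = 3.18×0.074 = 0.2353 m/s
a_max = ω²A = 3.18²×0.074 = 0.7483 m/s²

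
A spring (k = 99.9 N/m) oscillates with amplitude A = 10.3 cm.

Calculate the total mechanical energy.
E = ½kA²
E = ½kA² = ½×99.9×(0.103)² = 0.5299 J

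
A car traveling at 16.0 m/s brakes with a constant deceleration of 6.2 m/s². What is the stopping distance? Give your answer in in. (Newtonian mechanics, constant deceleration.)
d = v₀² / (2a) (with unit conversion) = 812.8 in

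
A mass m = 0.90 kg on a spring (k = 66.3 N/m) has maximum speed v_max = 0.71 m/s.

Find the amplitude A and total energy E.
½mv²_max = ½kA² → A = v_max√(m/k) = 0.71×√(0.9/66.3) = 0.08272 m = 8.272 cm
E = ½mv²_max = ½×0.9×0.71² = 0.2268 J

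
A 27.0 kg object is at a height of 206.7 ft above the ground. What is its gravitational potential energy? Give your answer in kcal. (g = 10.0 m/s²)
PE = mgh = 27 kg × 10.0 m/s² × 63 m = 1.701e+04 J = 4.066 kcal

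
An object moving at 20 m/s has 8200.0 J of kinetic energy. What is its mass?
KE = ½mv² → m = 2KE/v² = 2×8200.0/20² = 41.0 kg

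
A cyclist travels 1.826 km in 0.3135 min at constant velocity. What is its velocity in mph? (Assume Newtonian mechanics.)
v = d/t (with unit conversion) = 217.2 mph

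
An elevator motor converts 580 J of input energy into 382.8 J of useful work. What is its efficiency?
η = W_out/W_in = 382.8/580 = 0.66 = 66.0%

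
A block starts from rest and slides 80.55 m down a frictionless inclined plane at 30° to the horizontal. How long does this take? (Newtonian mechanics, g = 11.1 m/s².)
a = g sin(θ) = 11.1 × sin(30°) = 5.55 m/s²
t = √(2d/a) = √(2 × 80.55 / 5.55) = 5.39 s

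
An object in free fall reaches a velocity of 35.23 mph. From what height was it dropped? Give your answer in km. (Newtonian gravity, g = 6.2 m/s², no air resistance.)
h = v²/(2g) (with unit conversion) = 0.02 km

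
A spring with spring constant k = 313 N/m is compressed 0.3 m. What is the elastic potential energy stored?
PE = ½kx² = ½×313×0.3² = 14.08 J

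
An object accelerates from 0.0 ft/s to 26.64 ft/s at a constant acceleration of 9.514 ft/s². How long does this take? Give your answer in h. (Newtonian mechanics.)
t = (v - v₀)/a (with unit conversion) = 0.0007778 h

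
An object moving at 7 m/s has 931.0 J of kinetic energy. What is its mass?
KE = ½mv² → m = 2KE/v² = 2×931.0/7² = 38.0 kg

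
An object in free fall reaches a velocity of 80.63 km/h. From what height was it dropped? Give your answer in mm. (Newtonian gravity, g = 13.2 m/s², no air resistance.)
h = v²/(2g) (with unit conversion) = 19000.0 mm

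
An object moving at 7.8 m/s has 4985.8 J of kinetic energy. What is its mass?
KE = ½mv² → m = 2KE/v² = 2×4985.8/7.8² = 163.9 kg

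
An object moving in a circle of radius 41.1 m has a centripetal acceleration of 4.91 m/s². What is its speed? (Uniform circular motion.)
v = √(a_c × r) = √(4.91 × 41.1) = 14.21 m/s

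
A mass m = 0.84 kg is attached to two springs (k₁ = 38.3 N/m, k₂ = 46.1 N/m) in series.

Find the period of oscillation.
k_eq = k₁k₂/(k₁+k₂) = 20.92 N/m
T = 2π√(m/k_eq) = 2π√(0.84/20.92) = 1.259 s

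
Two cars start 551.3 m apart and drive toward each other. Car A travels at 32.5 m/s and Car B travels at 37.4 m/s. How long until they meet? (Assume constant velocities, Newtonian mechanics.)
Combined speed: v_combined = 32.5 + 37.4 = 69.9 m/s
Time to meet: t = d/69.9 = 551.3/69.9 = 7.89 s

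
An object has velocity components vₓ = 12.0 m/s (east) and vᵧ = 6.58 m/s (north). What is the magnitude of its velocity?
|v| = √(vₓ² + vᵧ²) = √(12.0² + 6.58²) = √(187.296) = 13.69 m/s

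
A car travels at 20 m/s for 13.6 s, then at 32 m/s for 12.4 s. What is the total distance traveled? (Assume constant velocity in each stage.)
d₁ = v₁t₁ = 20 × 13.6 = 272 m
d₂ = v₂t₂ = 32 × 12.4 = 396.8 m
d_total = 272 + 396.8 = 668.8 m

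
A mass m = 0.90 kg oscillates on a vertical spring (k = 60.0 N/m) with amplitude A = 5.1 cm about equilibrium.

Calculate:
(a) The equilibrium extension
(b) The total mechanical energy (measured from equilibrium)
x_eq = mg/k = 0.9×9.81/60.0 = 0.1472 m = 14.71 cm
E = ½kA² = ½×60.0×(0.051)² = 0.07803 J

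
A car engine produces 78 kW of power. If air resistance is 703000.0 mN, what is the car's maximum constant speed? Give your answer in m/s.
P = Fv → v = P/F = 78000 W / 703 N = 111 m/s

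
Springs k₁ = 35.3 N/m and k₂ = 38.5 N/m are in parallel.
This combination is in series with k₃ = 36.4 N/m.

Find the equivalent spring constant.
k₁₂ = k₁ + k₂ = 73.8 N/m (parallel)
1/k_eq = 1/k₁₂ + 1/k₃ → k_eq = 24.38 N/m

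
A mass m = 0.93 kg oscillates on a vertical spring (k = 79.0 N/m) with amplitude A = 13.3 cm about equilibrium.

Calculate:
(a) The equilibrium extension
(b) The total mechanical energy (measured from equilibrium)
x_eq = mg/k = 0.93×9.81/79.0 = 0.1155 m = 11.55 cm
E = ½kA² = ½×79.0×(0.133)² = 0.6987 J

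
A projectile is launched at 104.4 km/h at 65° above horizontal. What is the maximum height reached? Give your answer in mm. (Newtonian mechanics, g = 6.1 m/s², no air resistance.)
H = v₀²sin²(θ)/(2g) (with unit conversion) = 56620.0 mm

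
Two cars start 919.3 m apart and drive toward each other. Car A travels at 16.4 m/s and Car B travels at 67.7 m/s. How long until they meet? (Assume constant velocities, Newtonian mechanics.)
Combined speed: v_combined = 16.4 + 67.7 = 84.1 m/s
Time to meet: t = d/84.1 = 919.3/84.1 = 10.93 s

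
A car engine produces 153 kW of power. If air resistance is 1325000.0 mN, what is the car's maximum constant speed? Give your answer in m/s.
P = Fv → v = P/F = 153000 W / 1325 N = 115.5 m/s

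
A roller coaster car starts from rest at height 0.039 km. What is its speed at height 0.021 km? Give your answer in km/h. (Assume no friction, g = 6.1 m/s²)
mgh₁ = ½mv₂² + mgh₂ → v₂ = √(2g(h₁−h₂)) = √(2×6.1×(39−21)) = 14.82 m/s = 53.35 km/h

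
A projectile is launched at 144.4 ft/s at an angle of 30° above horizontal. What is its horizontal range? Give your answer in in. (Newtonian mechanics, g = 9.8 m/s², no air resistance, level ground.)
R = v₀² sin(2θ) / g (with unit conversion) = 6740.0 in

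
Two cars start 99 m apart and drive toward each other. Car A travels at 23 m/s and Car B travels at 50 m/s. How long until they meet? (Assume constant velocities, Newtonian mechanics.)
Combined speed: v_combined = 23 + 50 = 73 m/s
Time to meet: t = d/73 = 99/73 = 1.36 s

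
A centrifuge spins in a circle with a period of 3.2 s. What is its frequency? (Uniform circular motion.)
f = 1/T = 1/3.2 = 0.3125 Hz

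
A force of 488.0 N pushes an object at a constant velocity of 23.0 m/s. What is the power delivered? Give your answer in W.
P = Fv = 488 N × 23 m/s = 1.122e+04 W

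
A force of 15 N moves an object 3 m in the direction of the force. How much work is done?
W = Fd = 15×3 = 45.0 J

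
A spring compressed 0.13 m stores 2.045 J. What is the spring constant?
PE = ½kx² → k = 2PE/x² = 2×2.045/0.13² = 242.0 N/m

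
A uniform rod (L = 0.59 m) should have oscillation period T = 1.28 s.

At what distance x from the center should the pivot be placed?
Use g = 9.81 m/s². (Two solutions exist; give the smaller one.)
T = 2π√((L²/12 + x²)/(gx)). Let c = T²g/(4π²) = 0.4071.
x² − cx + L²/12 = 0 → x = (c − √(c² − L²/3))/2 = 0.09207 m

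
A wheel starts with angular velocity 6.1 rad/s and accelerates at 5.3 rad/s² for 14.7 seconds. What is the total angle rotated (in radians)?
θ = ω₀t + ½αt² = 6.1×14.7 + ½×5.3×14.7² = 662.31 rad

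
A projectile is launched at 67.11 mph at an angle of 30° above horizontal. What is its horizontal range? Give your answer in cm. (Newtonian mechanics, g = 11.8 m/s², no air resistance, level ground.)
R = v₀² sin(2θ) / g (with unit conversion) = 6606.0 cm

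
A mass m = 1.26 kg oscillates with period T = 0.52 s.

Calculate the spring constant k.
T = 2π√(m/k) → k = m(2π/T)² = 1.26×(2π/0.52)² = 184 N/m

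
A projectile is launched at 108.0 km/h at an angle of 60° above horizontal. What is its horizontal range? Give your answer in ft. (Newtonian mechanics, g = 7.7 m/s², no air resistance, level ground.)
R = v₀² sin(2θ) / g (with unit conversion) = 332.1 ft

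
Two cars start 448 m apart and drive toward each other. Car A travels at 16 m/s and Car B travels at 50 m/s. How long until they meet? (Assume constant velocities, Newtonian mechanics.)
Combined speed: v_combined = 16 + 50 = 66 m/s
Time to meet: t = d/66 = 448/66 = 6.79 s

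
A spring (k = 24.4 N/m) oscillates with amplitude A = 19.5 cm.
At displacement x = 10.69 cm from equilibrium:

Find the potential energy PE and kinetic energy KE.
E_total = ½kA² = ½×24.4×(0.195)² = 0.4639 J
PE = ½kx² = ½×24.4×(0.1069)² = 0.1394 J
KE = E_total − PE = 0.3245 J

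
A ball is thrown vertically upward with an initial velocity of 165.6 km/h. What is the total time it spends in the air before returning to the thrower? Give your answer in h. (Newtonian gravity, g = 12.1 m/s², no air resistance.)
t_total = 2v₀/g (with unit conversion) = 0.002112 h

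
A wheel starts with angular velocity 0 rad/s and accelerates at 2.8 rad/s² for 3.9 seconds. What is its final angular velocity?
ω = ω₀ + αt = 0 + 2.8 × 3.9 = 10.92 rad/s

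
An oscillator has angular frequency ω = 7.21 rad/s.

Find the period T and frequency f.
T = 2π/ω = 2π/7.21 = 0.8715 s; f = ω/2π = 1.148 Hz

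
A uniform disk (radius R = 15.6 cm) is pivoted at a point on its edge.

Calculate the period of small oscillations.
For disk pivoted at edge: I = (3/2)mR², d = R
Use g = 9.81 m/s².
I/m = (3/2)R² = 0.0365 m²; d = R = 0.156 m
T = 2π√((3/2)R²/(gR)) = 2π√(3R/(2g)) = 0.9704 s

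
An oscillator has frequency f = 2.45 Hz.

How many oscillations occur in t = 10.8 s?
n = f×t = 2.45×10.8 = 26.46 oscillations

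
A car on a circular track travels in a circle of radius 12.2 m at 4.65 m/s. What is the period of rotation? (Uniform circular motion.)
T = 2πr/v = 2π×12.2/4.65 = 16.48 s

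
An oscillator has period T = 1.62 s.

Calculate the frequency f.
f = 1/T = 1/1.62 = 0.6173 Hz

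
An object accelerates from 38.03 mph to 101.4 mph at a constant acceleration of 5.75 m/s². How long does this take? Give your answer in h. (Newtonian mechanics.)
t = (v - v₀)/a (with unit conversion) = 0.001369 h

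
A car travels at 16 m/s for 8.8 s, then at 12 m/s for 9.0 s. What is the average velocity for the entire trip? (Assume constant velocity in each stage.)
d₁ = v₁t₁ = 16 × 8.8 = 140.8 m
d₂ = v₂t₂ = 12 × 9.0 = 108 m
d_total = 248.8 m, t_total = 17.8 s
v_avg = d_total/t_total = 248.8/17.8 = 13.98 m/s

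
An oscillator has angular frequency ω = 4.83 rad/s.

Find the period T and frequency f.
T = 2π/ω = 2π/4.83 = 1.301 s; f = ω/2π = 0.7687 Hz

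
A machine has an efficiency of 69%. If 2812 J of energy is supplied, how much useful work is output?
W_out = η × W_in = 0.69 × 2812 = 1940.3 J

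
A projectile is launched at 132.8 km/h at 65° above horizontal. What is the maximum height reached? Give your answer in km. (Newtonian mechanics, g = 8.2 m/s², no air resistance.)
H = v₀²sin²(θ)/(2g) (with unit conversion) = 0.06816 km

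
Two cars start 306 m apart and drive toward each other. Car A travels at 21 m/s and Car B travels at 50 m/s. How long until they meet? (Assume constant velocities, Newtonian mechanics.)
Combined speed: v_combined = 21 + 50 = 71 m/s
Time to meet: t = d/71 = 306/71 = 4.31 s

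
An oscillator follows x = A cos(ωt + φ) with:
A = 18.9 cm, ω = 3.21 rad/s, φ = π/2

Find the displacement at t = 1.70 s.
x = A cos(ωt + φ) = 18.9×cos(3.21×1.7 + π/2) = 13.9 cm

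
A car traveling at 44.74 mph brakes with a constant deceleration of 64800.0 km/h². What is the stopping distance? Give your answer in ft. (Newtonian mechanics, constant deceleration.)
d = v₀² / (2a) (with unit conversion) = 131.2 ft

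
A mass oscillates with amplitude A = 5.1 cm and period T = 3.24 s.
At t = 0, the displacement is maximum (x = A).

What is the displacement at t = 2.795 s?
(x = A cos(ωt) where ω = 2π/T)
ω = 2π/T = 2π/3.24 = 1.939 rad/s
x = A cos(ωt) = 5.1×cos(1.939×2.795) = 3.316 cm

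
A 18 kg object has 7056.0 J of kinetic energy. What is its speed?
KE = ½mv² → v = √(2KE/m) = √(2×7056.0/18) = 28.0 m/s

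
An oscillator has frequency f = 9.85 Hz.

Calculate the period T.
T = 1/f = 1/9.85 = 0.1015 s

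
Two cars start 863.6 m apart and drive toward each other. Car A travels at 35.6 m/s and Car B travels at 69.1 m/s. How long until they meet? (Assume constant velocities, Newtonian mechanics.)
Combined speed: v_combined = 35.6 + 69.1 = 104.7 m/s
Time to meet: t = d/104.7 = 863.6/104.7 = 8.25 s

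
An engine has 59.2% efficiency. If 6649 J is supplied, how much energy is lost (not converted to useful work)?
W_out = η × W_in = 0.592×6649 = 3936.2 J
W_lost = W_in − W_out = 6649 − 3936.2 = 2712.8 J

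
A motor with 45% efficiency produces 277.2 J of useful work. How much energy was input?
W_in = W_out/η = 277.2/0.45 = 616.0 J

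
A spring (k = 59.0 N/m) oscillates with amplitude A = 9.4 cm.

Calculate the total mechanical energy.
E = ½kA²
E = ½kA² = ½×59.0×(0.094)² = 0.2607 J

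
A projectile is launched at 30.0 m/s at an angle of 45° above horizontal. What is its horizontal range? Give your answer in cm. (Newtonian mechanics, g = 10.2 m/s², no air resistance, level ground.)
R = v₀² sin(2θ) / g (with unit conversion) = 8824.0 cm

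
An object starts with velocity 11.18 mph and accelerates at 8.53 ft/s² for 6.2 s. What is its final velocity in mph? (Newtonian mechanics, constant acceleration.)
v = v₀ + at (with unit conversion) = 47.24 mph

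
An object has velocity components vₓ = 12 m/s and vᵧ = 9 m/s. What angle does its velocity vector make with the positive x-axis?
θ = arctan(vᵧ/vₓ) = arctan(9/12) = 36.87°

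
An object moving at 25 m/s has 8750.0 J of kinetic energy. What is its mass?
KE = ½mv² → m = 2KE/v² = 2×8750.0/25² = 28.0 kg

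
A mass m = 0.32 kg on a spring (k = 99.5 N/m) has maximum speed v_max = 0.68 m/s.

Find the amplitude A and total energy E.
½mv²_max = ½kA² → A = v_max√(m/k) = 0.68×√(0.32/99.5) = 0.03856 m = 3.856 cm
E = ½mv²_max = ½×0.32×0.68² = 0.07398 J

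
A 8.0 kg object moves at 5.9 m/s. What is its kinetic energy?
KE = ½mv² = ½×8.0×5.9² = 139.24 J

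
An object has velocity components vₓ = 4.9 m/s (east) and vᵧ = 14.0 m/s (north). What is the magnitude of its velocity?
|v| = √(vₓ² + vᵧ²) = √(4.9² + 14.0²) = √(220.01) = 14.83 m/s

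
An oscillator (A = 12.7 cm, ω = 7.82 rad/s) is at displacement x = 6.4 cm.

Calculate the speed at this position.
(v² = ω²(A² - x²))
v = ω√(A² − x²) = 7.82×√(0.127² − 0.064²) = 0.8578 m/s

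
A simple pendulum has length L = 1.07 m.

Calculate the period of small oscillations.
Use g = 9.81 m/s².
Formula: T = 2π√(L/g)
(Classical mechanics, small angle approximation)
T = 2π√(L/g) = 2π√(1.07/9.81) = 2.075 s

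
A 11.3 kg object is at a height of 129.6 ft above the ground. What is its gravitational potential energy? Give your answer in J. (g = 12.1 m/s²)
PE = mgh = 11.3 kg × 12.1 m/s² × 39.5 m = 5401 J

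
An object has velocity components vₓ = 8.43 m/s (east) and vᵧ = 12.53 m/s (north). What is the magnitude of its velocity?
|v| = √(vₓ² + vᵧ²) = √(8.43² + 12.53²) = √(228.066) = 15.1 m/s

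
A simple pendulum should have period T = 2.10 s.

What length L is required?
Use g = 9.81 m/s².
T = 2π√(L/g) → L = g(T/2π)² = 9.81×(2.1/2π)² = 1.096 m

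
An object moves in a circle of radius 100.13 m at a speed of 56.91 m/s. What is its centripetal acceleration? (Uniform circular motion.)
a_c = v²/r = 56.91²/100.13 = 3238.75/100.13 = 32.35 m/s²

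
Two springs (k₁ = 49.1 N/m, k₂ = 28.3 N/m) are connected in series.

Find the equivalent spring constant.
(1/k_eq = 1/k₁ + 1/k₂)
1/k_eq = 1/49.1 + 1/28.3 = 0.055702; k_eq = 17.95 N/m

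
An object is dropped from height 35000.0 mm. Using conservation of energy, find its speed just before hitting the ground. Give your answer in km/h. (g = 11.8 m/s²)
mgh = ½mv² → v = √(2gh) = √(2×11.8×35) = 28.74 m/s = 103.5 km/h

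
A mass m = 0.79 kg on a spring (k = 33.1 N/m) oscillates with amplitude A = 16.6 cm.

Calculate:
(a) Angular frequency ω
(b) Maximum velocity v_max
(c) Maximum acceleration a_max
ω = √(k/m) = √(33.1/0.79) = 6.473 rad/s
v_max = ωA = 6.473×0.166 = 1.075 m/s
a_max = ω²A = 6.473²×0.166 = 6.955 m/s²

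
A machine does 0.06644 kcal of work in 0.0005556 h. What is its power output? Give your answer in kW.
P = W/t = 278 J / 2 s = 139 W = 0.139 kW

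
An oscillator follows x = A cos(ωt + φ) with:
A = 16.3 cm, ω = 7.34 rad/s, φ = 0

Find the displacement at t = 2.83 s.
x = A cos(ωt + φ) = 16.3×cos(7.34×2.83 + 0) = -5.618 cm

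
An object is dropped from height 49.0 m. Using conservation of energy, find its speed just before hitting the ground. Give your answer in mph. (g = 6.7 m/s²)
mgh = ½mv² → v = √(2gh) = √(2×6.7×49) = 25.62 m/s = 57.32 mph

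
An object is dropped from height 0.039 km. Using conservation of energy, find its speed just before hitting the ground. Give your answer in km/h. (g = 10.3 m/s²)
mgh = ½mv² → v = √(2gh) = √(2×10.3×39) = 28.34 m/s = 102.0 km/h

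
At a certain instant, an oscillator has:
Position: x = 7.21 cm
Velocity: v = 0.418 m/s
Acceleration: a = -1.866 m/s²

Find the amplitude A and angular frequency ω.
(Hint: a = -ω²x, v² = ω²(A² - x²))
a = −ω²x → ω = √(|a|/x) = √(1.866/0.0721) = 5.087 rad/s
v² = ω²(A² − x²) → A = √(x² + v²/ω²) = √(0.0721² + 0.418²/5.087²) = 0.1093 m = 10.93 cm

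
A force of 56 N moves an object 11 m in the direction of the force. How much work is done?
W = Fd = 56×11 = 616.0 J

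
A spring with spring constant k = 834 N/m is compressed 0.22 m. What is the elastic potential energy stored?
PE = ½kx² = ½×834×0.22² = 20.18 J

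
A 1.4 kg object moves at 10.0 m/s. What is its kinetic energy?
KE = ½mv² = ½×1.4×10.0² = 70.0 J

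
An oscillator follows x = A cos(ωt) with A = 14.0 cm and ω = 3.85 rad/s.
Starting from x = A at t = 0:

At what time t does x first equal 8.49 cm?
cos(ωt) = x/A = 8.49/14.0 = 0.6064
ωt = arccos(0.6064) = 0.9192 rad
t = 0.9192/3.85 = 0.2388 s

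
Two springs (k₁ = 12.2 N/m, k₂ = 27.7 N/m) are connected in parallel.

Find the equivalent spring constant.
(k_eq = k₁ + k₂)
k_eq = k₁ + k₂ = 12.2 + 27.7 = 39.9 N/m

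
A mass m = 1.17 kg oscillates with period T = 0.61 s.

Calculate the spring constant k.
T = 2π√(m/k) → k = m(2π/T)² = 1.17×(2π/0.61)² = 124.1 N/m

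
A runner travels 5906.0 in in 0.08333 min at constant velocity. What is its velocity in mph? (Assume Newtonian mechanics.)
v = d/t (with unit conversion) = 67.12 mph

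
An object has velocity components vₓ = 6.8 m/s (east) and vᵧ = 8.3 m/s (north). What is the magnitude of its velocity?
|v| = √(vₓ² + vᵧ²) = √(6.8² + 8.3²) = √(115.13) = 10.73 m/s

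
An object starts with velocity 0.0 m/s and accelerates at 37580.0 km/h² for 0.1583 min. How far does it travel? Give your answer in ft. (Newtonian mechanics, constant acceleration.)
d = v₀t + ½at² (with unit conversion) = 429.1 ft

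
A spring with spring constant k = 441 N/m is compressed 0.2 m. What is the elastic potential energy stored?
PE = ½kx² = ½×441×0.2² = 8.82 J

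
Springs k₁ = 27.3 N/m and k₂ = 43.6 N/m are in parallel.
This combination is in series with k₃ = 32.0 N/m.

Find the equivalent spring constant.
k₁₂ = k₁ + k₂ = 70.9 N/m (parallel)
1/k_eq = 1/k₁₂ + 1/k₃ → k_eq = 22.05 N/m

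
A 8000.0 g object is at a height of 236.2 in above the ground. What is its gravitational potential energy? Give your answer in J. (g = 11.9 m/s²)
PE = mgh = 8 kg × 11.9 m/s² × 5.999 m = 571.2 J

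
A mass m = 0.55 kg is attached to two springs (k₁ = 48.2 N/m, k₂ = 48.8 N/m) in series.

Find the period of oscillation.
k_eq = k₁k₂/(k₁+k₂) = 24.25 N/m
T = 2π√(m/k_eq) = 2π√(0.55/24.25) = 0.9463 s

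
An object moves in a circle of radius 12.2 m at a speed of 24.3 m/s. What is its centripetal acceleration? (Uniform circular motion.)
a_c = v²/r = 24.3²/12.2 = 590.49/12.2 = 48.4 m/s²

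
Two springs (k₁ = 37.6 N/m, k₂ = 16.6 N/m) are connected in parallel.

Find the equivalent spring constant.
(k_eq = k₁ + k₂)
k_eq = k₁ + k₂ = 37.6 + 16.6 = 54.2 N/m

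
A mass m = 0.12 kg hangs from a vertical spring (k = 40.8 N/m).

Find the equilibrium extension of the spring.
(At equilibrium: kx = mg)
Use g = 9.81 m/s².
x_eq = mg/k = 0.12×9.81/40.8 = 0.02885 m = 2.885 cm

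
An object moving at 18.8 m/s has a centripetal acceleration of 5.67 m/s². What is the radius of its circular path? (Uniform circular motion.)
r = v²/a_c = 18.8²/5.67 = 62.34 m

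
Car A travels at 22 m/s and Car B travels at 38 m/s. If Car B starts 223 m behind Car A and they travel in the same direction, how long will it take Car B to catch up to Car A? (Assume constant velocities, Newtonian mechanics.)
Relative speed: v_rel = 38 - 22 = 16 m/s
Time to catch: t = d₀/v_rel = 223/16 = 13.94 s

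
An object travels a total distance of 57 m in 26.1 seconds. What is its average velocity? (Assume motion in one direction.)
v_avg = Δd / Δt = 57 / 26.1 = 2.18 m/s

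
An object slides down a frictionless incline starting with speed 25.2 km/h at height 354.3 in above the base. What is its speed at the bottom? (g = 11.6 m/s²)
½mv₀² + mgh = ½mv² → v = √(v₀² + 2gh) = √(7² + 2×11.6×8.999) = 16.06 m/s = 57.8 km/h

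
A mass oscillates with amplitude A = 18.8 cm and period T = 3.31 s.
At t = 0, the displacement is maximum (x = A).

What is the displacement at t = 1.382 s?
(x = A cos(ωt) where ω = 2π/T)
ω = 2π/T = 2π/3.31 = 1.898 rad/s
x = A cos(ωt) = 18.8×cos(1.898×1.382) = -16.33 cm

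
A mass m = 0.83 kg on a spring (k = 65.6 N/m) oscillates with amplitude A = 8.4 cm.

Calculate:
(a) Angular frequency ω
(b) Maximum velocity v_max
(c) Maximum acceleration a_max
ω = √(k/m) = √(65.6/0.83) = 8.89 rad/s
v_max = ωA = 8.89×0.084 = 0.7468 m/s
a_max = ω²A = 8.89²×0.084 = 6.639 m/s²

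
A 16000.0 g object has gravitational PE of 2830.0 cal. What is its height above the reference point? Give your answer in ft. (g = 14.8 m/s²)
PE = mgh → h = PE/(mg) = 1.184e+04 J / (16 kg × 14.8 m/s²) = 50 m = 164.1 ft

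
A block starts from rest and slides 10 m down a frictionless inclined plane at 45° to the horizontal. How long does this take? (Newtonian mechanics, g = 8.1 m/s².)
a = g sin(θ) = 8.1 × sin(45°) = 5.73 m/s²
t = √(2d/a) = √(2 × 10 / 5.73) = 1.87 s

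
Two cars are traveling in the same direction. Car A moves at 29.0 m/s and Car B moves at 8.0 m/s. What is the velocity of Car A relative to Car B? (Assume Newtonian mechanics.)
v_rel = v_A - v_B = 29.0 - 8.0 = 21.0 m/s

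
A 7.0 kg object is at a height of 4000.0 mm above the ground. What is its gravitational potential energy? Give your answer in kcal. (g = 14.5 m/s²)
PE = mgh = 7 kg × 14.5 m/s² × 4 m = 406 J = 0.09704 kcal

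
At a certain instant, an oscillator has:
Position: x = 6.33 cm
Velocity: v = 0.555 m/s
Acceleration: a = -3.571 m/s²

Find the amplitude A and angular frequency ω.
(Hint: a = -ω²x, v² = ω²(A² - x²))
a = −ω²x → ω = √(|a|/x) = √(3.571/0.0633) = 7.511 rad/s
v² = ω²(A² − x²) → A = √(x² + v²/ω²) = √(0.0633² + 0.555²/7.511²) = 0.0973 m = 9.73 cm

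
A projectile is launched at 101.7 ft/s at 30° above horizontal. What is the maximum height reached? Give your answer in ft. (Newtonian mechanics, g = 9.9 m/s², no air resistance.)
H = v₀²sin²(θ)/(2g) (with unit conversion) = 39.8 ft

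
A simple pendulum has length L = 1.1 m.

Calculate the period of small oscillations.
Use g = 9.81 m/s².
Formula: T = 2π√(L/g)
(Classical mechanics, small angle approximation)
T = 2π√(L/g) = 2π√(1.1/9.81) = 2.104 s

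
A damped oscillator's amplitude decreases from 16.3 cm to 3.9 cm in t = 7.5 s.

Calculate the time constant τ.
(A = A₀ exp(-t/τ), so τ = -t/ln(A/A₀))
A/A₀ = 3.9/16.3 = 0.2393; ln(A/A₀) = -1.43
τ = −t/ln(A/A₀) = −7.5/-1.43 = 5.244 s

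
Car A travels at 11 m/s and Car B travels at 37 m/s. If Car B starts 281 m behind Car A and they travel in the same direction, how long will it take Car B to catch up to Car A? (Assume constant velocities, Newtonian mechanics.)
Relative speed: v_rel = 37 - 11 = 26 m/s
Time to catch: t = d₀/v_rel = 281/26 = 10.81 s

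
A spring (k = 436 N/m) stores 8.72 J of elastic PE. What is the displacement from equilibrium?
PE = ½kx² → x = √(2PE/k) = √(2×8.72/436) = 0.2 m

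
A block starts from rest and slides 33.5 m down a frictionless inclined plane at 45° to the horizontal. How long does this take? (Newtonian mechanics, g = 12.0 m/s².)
a = g sin(θ) = 12.0 × sin(45°) = 8.49 m/s²
t = √(2d/a) = √(2 × 33.5 / 8.49) = 2.81 s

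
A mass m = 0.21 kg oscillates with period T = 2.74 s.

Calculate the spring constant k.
T = 2π√(m/k) → k = m(2π/T)² = 0.21×(2π/2.74)² = 1.104 N/m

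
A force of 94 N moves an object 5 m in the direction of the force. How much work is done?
W = Fd = 94×5 = 470.0 J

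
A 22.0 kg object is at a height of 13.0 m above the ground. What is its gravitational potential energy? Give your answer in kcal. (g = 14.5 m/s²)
PE = mgh = 22 kg × 14.5 m/s² × 13 m = 4147 J = 0.9912 kcal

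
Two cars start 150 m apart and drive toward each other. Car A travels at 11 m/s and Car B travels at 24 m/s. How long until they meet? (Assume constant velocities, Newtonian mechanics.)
Combined speed: v_combined = 11 + 24 = 35 m/s
Time to meet: t = d/35 = 150/35 = 4.29 s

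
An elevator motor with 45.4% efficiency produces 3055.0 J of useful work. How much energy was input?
W_in = W_out/η = 3055.0/0.454 = 6729.1 J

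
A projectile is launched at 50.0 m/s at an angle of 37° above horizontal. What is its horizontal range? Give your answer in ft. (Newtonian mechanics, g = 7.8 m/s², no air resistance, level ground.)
R = v₀² sin(2θ) / g (with unit conversion) = 1011.0 ft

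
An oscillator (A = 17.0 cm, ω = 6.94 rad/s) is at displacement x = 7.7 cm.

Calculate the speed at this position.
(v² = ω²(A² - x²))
v = ω√(A² − x²) = 6.94×√(0.17² − 0.077²) = 1.052 m/s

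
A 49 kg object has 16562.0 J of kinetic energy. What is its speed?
KE = ½mv² → v = √(2KE/m) = √(2×16562.0/49) = 26.0 m/s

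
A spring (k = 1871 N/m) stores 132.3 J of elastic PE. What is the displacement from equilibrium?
PE = ½kx² → x = √(2PE/k) = √(2×132.3/1871) = 0.3761 m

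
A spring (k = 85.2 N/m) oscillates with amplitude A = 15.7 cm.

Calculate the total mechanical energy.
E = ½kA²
E = ½kA² = ½×85.2×(0.157)² = 1.05 J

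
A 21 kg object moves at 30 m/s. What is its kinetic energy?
KE = ½mv² = ½×21×30² = 9450.0 J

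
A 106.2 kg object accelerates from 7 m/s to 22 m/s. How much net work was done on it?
W_net = ΔKE = ½m(v₂² − v₁²) = ½×106.2×(22² − 7²) = 23098.5 J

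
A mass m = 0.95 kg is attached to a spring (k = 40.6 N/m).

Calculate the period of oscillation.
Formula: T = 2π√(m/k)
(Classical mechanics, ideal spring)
T = 2π√(m/k) = 2π√(0.95/40.6) = 0.9611 s; f = 1/T = 1.04 Hz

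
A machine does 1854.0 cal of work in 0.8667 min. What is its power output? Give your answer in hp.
P = W/t = 7757 J / 52 s = 149.2 W = 0.2 hp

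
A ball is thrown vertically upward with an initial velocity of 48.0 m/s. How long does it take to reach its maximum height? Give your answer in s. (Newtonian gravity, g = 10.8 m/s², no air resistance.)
t_up = v₀/g = 4.444 s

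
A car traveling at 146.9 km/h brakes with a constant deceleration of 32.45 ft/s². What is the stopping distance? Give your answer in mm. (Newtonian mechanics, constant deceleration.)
d = v₀² / (2a) (with unit conversion) = 84170.0 mm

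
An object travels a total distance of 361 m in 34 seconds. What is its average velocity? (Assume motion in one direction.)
v_avg = Δd / Δt = 361 / 34 = 10.62 m/s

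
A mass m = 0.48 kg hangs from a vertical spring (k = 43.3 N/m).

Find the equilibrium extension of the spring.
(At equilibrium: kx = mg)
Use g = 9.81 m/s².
x_eq = mg/k = 0.48×9.81/43.3 = 0.1087 m = 10.87 cm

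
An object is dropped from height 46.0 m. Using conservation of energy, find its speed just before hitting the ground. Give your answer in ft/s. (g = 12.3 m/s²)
mgh = ½mv² → v = √(2gh) = √(2×12.3×46) = 33.64 m/s = 110.4 ft/s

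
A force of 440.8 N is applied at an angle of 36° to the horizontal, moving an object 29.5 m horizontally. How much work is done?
W = Fd cosθ = 440.8×29.5×cos(36°) = 10520.0 J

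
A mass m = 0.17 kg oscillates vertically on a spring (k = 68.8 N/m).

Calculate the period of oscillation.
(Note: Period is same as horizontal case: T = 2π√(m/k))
T = 2π√(m/k) = 2π√(0.17/68.8) = 0.3123 s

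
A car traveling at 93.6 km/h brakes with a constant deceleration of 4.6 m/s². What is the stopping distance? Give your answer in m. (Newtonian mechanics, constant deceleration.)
d = v₀² / (2a) (with unit conversion) = 73.48 m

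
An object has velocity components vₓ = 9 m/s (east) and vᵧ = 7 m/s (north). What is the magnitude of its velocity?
|v| = √(vₓ² + vᵧ²) = √(9² + 7²) = √(130) = 11.4 m/s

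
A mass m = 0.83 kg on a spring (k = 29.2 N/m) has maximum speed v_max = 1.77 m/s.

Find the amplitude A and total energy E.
½mv²_max = ½kA² → A = v_max√(m/k) = 1.77×√(0.83/29.2) = 0.2984 m = 29.84 cm
E = ½mv²_max = ½×0.83×1.77² = 1.3 J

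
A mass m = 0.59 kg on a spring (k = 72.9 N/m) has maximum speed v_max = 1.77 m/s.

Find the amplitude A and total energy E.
½mv²_max = ½kA² → A = v_max√(m/k) = 1.77×√(0.59/72.9) = 0.1592 m = 15.92 cm
E = ½mv²_max = ½×0.59×1.77² = 0.9242 J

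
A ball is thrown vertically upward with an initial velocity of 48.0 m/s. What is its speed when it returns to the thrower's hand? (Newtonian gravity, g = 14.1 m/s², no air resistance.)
By conservation of energy, the ball returns at the same speed = 48.0 m/s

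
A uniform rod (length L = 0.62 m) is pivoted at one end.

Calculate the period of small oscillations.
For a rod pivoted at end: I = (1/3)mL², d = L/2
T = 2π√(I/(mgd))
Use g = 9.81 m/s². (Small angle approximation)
I/m = (1/3)L² = 0.1281 m²; d = L/2 = 0.31 m
T = 2π√(I/(mgd)) = 2π√(0.1281/(9.81×0.31)) = 1.29 s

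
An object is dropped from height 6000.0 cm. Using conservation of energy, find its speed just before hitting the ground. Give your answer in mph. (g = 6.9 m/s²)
mgh = ½mv² → v = √(2gh) = √(2×6.9×60) = 28.77 m/s = 64.37 mph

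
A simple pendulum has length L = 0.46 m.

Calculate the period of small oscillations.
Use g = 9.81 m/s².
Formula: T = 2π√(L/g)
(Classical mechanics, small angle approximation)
T = 2π√(L/g) = 2π√(0.46/9.81) = 1.361 s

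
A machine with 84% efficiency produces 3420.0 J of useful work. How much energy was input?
W_in = W_out/η = 3420.0/0.84 = 4071.4 J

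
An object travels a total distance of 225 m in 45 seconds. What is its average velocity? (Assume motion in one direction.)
v_avg = Δd / Δt = 225 / 45 = 5.0 m/s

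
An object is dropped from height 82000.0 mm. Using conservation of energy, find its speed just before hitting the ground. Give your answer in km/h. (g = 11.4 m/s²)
mgh = ½mv² → v = √(2gh) = √(2×11.4×82) = 43.24 m/s = 155.7 km/h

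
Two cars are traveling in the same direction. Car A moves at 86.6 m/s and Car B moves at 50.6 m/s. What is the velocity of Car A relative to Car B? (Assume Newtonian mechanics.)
v_rel = v_A - v_B = 86.6 - 50.6 = 36.0 m/s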